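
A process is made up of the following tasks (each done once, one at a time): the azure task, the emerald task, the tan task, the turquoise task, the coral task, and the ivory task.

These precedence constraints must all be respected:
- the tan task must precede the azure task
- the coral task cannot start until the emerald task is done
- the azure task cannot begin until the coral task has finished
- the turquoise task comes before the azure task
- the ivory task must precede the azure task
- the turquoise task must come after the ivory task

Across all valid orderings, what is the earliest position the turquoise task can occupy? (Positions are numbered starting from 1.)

Working backwards through the constraints from the turquoise task, its only required predecessor is the ivory task.
With 1 mandatory predecessor, the earliest the turquoise task can sit is position 1+1 = 2, and placing just that one first achieves it.

2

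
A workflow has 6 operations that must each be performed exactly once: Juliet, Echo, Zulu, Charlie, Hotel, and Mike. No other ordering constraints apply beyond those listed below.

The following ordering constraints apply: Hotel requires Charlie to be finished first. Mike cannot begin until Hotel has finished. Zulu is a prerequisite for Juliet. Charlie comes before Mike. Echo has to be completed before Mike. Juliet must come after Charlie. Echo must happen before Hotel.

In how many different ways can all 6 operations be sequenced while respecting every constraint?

26

The operations with no prerequisites are Echo, Zulu, Charlie; any of them can be placed first.
Systematically extending each partial ordering one operation at a time and counting, there are 26 complete orderings.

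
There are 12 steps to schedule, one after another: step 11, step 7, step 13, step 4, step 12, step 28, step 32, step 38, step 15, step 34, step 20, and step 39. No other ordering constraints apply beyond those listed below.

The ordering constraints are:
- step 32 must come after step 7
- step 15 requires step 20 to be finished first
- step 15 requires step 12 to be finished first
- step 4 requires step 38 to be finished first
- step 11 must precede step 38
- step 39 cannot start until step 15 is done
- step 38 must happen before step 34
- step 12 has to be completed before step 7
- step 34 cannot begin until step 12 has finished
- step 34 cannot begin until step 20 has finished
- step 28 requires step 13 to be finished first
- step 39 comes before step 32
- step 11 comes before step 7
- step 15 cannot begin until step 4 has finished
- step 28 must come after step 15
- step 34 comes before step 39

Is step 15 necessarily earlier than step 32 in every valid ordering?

There is a constraint chain step 15 → step 39 → step 32.
So step 15 must precede step 32 in any valid ordering.

Yes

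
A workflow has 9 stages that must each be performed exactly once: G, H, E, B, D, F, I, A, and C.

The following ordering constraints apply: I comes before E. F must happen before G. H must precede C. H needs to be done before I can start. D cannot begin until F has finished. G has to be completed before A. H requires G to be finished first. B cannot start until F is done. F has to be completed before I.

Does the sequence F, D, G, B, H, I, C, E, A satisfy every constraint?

Going through the constraints one by one, each required predecessor appears earlier in the sequence than its dependent — e.g. G (position 3) is before A (position 9), as required.

Yes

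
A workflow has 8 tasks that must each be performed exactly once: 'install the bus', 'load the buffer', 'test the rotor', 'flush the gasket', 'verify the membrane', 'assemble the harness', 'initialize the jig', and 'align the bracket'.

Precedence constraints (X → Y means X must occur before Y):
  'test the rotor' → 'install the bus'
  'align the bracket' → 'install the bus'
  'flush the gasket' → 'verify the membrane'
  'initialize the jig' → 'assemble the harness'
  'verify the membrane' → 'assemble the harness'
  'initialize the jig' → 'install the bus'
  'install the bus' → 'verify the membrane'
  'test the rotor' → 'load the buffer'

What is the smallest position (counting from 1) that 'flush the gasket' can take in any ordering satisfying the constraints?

No constraint forces any other task before 'flush the gasket', so it can be placed first.

1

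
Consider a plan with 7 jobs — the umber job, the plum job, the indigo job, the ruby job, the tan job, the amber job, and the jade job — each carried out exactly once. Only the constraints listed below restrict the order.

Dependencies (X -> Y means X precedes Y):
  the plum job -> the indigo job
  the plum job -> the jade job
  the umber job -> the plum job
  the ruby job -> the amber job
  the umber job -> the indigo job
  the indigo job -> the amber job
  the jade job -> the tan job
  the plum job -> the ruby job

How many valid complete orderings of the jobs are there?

20

Only the umber job has no prerequisites, so it must go first.
Systematically extending each partial ordering one job at a time and counting, there are 20 complete orderings.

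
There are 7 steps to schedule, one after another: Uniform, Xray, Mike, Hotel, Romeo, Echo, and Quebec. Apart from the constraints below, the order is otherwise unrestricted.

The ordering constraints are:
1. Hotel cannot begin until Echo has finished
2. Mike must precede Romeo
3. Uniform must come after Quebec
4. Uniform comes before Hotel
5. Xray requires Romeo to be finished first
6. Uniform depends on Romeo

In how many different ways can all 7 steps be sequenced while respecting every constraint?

3 steps have no prerequisites (Mike, Echo, Quebec), so any of them could come first.
Counting all ways to extend the partial order to a total order gives 57.

57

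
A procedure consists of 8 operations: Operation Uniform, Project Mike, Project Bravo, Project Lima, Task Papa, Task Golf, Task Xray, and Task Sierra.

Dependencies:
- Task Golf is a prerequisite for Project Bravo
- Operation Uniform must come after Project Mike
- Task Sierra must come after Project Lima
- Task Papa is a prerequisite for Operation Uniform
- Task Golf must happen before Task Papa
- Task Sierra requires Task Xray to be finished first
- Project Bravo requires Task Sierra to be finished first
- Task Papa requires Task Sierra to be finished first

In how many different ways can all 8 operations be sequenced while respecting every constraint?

The operations with no prerequisites are Project Mike, Project Lima, Task Golf, Task Xray; any of them can be placed first.
Enumerating by repeatedly choosing an available operation (one whose prerequisites are all placed) gives 160 distinct complete orderings.

160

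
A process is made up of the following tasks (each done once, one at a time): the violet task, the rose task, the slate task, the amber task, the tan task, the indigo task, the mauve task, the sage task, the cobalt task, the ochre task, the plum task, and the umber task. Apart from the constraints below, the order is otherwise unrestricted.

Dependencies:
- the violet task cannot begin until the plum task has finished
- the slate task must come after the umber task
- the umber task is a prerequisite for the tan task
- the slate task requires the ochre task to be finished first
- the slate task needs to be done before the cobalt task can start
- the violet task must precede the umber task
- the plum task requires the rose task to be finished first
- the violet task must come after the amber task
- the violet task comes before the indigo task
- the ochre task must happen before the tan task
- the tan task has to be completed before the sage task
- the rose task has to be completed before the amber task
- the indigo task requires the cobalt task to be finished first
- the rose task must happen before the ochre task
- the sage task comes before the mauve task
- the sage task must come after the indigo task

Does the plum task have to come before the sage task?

There is a constraint chain the plum task → the violet task → the indigo task → the sage task.
That forces the plum task before the sage task in every valid schedule.

Yes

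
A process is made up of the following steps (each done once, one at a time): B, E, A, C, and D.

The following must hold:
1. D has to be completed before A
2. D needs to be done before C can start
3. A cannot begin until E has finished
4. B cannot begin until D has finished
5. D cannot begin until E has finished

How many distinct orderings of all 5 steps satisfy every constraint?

6

E is the only step with nothing required before it, so every ordering starts there.
Counting all ways to extend the partial order to a total order gives 6.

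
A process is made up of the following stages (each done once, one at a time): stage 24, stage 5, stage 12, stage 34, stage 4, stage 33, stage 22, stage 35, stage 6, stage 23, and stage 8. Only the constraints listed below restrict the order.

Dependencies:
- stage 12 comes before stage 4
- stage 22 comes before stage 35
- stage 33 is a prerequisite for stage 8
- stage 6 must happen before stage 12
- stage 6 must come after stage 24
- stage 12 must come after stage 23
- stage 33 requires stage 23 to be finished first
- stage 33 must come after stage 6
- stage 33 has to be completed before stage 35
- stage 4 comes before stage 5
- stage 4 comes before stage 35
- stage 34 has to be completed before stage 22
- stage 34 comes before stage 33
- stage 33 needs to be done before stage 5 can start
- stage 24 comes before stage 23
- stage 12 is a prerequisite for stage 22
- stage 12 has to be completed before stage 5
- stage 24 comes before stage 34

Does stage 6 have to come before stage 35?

Tracing the constraints gives a chain: stage 6 → stage 33 → stage 35.
Hence stage 6 necessarily comes before stage 35.

Yes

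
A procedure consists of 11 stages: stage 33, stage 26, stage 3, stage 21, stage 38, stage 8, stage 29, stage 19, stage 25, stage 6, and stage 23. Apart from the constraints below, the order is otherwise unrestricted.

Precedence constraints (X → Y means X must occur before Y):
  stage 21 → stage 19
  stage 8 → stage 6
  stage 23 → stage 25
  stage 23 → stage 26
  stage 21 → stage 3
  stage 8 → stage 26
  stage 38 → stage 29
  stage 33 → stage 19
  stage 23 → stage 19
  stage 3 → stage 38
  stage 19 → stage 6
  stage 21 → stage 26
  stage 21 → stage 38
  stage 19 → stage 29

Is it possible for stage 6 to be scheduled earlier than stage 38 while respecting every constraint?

No chain of constraints runs from stage 38 to stage 6, so stage 38 is not required to come first.
So a valid ordering placing stage 6 earlier than stage 38 exists.

Yes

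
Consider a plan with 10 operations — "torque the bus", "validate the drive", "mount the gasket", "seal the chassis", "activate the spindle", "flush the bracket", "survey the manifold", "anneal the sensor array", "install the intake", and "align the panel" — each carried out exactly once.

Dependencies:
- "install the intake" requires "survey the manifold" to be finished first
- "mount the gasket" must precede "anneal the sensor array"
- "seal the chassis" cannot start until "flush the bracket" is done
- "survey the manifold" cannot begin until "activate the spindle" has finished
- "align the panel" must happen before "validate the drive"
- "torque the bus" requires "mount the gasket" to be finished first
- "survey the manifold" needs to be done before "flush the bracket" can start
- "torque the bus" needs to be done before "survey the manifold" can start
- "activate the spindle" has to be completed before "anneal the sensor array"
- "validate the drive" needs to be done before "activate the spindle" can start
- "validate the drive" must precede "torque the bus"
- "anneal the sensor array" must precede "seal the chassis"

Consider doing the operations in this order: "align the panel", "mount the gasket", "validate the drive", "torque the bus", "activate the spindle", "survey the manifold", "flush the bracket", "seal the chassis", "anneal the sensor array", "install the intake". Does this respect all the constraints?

No

Here "anneal the sensor array" comes after "seal the chassis".
Since "anneal the sensor array" is required before "seal the chassis", the ordering is invalid.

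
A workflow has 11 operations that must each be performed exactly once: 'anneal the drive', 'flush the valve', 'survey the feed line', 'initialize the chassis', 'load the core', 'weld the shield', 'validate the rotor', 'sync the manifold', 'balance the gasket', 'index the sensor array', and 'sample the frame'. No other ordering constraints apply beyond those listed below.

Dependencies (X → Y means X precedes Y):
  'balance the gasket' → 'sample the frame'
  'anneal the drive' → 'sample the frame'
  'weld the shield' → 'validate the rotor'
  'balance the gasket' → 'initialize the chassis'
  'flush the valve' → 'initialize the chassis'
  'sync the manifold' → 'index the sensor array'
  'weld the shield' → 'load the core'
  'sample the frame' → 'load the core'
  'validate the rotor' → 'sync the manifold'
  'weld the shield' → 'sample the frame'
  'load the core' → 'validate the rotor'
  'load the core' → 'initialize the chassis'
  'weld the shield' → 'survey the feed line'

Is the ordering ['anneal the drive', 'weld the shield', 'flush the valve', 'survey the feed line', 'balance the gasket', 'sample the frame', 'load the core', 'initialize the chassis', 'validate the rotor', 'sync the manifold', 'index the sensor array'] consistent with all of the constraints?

Checking each listed constraint against this order: for instance, 'weld the shield' is in position 2 and 'validate the rotor' in position 9, so that constraint holds — and the remaining constraints check out the same way.

Yes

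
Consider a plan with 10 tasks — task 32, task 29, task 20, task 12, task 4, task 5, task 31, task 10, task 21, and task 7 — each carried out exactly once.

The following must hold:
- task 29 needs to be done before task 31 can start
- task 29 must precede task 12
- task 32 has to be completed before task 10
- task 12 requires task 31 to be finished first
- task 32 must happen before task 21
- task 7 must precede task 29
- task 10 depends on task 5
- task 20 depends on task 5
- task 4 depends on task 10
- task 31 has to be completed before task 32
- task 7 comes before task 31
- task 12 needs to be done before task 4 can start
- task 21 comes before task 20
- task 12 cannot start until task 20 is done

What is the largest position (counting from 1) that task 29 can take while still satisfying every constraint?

Every task that must follow task 29 has to come after it. Tracing all chains starting from task 29, those tasks are: task 32, task 20, task 12, task 4, task 31, task 10, task 21 — 7 in total.
With 7 mandatory successors out of 10 tasks total, the latest slot for task 29 is 10−7 = 3, and it's reachable by doing all non-successors before task 29.

3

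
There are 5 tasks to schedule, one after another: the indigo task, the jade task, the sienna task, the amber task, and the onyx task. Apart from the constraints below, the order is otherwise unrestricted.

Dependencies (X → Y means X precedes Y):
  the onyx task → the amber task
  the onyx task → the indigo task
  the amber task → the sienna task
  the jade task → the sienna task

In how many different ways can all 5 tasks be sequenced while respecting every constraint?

The tasks with no prerequisites are the jade task, the onyx task; any of them can be placed first.
Counting all ways to extend the partial order to a total order gives 11.

11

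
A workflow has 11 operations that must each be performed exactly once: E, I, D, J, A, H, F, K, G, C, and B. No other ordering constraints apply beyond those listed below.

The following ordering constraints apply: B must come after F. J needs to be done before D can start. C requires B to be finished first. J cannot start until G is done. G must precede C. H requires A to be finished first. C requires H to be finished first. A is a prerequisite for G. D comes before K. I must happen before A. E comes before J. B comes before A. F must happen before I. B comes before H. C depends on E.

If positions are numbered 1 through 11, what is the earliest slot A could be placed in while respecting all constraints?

The operations that are forced before A, directly or transitively, are I, F, B. That's 3 operations.
With 3 mandatory predecessors, the earliest A can sit is position 3+1 = 4, and placing just those 3 first achieves it.

4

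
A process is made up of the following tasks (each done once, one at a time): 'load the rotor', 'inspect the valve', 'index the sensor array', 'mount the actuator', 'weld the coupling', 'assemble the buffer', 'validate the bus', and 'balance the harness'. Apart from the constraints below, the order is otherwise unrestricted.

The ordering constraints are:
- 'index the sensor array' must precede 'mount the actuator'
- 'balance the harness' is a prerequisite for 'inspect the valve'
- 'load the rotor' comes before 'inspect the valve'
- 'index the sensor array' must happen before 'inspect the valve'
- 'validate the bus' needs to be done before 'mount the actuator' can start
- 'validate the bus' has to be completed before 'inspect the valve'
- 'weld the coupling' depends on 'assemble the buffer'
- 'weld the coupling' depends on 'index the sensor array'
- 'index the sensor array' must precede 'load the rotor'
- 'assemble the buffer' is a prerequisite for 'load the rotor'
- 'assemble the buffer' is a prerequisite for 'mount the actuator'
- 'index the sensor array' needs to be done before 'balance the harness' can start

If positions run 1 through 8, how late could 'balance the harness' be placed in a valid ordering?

7

The only task forced after 'balance the harness' (directly or by a chain) is 'inspect the valve'.
With 1 mandatory successor out of 8 tasks total, the latest slot for 'balance the harness' is 8−1 = 7, and it's reachable by doing all non-successors before 'balance the harness'.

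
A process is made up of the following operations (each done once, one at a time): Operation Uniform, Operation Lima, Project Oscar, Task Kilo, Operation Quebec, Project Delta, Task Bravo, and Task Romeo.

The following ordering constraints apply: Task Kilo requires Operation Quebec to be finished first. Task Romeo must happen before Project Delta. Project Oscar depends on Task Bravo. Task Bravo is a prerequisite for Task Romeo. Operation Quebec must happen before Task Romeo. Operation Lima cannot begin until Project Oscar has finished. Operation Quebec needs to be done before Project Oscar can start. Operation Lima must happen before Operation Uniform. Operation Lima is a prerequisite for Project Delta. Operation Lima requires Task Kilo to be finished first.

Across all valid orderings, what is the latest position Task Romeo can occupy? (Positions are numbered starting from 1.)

Following the constraints forward from Task Romeo, its only required successor is Project Delta.
With 1 mandatory successor out of 8 operations total, the latest slot for Task Romeo is 8−1 = 7, and it's reachable by doing all non-successors before Task Romeo.

7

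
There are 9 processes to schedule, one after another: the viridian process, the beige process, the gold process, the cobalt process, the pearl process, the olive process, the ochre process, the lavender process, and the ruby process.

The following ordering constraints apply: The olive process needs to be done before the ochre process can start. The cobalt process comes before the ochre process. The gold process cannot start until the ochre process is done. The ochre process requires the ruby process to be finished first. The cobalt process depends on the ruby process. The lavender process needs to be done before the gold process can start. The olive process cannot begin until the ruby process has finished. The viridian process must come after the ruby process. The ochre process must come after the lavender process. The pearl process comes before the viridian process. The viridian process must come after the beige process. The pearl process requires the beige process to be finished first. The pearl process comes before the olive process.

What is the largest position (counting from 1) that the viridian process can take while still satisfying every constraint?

The viridian process has no required successors, so nothing stops it from going last (position 9).

9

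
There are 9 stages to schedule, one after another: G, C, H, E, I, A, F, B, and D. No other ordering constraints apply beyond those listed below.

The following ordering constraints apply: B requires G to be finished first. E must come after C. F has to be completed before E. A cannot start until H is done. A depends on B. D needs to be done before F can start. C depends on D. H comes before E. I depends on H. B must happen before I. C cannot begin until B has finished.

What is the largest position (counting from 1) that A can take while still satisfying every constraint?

A has no required successors, so nothing stops it from going last (position 9).

9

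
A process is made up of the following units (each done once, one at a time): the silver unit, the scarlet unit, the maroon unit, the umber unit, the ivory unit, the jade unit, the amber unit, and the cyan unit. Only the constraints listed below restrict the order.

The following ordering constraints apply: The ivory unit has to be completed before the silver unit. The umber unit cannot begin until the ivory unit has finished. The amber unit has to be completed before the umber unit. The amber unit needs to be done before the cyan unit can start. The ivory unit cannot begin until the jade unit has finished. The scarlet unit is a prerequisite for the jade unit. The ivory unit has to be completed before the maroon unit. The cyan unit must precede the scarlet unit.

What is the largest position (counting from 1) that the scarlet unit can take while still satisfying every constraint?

Every unit that must follow the scarlet unit has to come after it. Tracing all chains starting from the scarlet unit, those units are: the silver unit, the maroon unit, the umber unit, the ivory unit, the jade unit — 5 in total.
So at least 5 units follow the scarlet unit, putting the scarlet unit no later than position 3. That position is achievable by scheduling everything else first.

3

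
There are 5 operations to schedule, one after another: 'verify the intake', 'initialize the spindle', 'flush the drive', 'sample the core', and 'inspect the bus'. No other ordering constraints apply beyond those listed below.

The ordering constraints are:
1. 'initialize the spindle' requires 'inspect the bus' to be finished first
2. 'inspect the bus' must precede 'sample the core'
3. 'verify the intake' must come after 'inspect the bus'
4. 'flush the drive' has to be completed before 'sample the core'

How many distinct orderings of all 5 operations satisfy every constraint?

2 operations have no prerequisites ('flush the drive', 'inspect the bus'), so any of them could come first.
Systematically extending each partial ordering one operation at a time and counting, there are 18 complete orderings.

18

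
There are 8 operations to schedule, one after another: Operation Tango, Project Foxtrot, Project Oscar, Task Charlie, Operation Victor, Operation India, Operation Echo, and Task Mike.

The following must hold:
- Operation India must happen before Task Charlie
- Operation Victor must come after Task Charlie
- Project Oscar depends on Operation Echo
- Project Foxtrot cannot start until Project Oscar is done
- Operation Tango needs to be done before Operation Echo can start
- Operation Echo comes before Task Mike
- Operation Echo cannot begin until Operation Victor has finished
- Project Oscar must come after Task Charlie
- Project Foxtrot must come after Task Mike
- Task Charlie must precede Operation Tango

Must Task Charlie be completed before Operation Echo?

There is a constraint chain Task Charlie → Operation Tango → Operation Echo.
So Task Charlie must precede Operation Echo in any valid ordering.

Yes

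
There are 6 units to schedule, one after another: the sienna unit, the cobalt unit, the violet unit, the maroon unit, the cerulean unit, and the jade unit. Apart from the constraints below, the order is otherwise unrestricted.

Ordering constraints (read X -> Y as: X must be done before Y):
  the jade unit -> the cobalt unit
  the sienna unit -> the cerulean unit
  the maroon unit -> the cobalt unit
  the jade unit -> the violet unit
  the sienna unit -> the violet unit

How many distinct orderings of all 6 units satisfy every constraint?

3 units have no prerequisites (the sienna unit, the maroon unit, the jade unit), so any of them could come first.
Counting all ways to extend the partial order to a total order gives 61.

61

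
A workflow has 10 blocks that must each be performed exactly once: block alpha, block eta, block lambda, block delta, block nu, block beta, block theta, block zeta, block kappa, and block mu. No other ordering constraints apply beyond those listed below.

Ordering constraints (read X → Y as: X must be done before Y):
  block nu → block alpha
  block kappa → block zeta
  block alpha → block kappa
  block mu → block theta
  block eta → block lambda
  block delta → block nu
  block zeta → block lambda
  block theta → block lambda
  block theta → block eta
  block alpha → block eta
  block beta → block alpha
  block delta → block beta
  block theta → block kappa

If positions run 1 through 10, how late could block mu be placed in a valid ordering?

5

Every block that must follow block mu has to come after it. Tracing all chains starting from block mu, those blocks are: block eta, block lambda, block theta, block zeta, block kappa — 5 in total.
With 5 mandatory successors out of 10 blocks total, the latest slot for block mu is 10−5 = 5, and it's reachable by doing all non-successors before block mu.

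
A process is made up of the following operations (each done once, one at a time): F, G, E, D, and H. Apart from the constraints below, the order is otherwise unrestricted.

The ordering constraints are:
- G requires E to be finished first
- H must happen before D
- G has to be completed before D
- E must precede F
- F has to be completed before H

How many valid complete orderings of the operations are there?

Only E has no prerequisites, so it must go first.
Systematically extending each partial ordering one operation at a time and counting, there are 3 complete orderings.

3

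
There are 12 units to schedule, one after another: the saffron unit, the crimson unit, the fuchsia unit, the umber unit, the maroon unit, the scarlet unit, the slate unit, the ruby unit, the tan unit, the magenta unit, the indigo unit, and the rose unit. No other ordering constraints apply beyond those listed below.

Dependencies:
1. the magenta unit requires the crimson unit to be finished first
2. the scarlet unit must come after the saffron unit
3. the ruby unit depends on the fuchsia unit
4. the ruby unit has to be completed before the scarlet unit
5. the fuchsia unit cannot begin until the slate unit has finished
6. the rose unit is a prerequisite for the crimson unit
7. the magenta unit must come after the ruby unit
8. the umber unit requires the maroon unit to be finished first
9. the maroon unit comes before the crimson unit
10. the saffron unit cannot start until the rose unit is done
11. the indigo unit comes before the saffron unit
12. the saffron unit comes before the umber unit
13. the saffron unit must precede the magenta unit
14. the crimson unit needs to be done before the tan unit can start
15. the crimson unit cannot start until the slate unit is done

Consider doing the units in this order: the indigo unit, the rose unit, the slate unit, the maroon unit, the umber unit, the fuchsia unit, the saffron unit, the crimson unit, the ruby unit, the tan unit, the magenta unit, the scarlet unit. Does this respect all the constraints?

In the proposed order, the umber unit appears before the saffron unit.
But one of the constraints requires the saffron unit before the umber unit, so this ordering violates it.

No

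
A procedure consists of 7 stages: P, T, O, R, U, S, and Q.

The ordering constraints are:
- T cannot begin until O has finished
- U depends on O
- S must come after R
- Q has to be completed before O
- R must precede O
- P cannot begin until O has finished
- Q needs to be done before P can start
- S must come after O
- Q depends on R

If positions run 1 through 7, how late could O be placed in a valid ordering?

Following every chain forward from O, the stages that must come later are P, T, U, S — 4 of them.
So at least 4 stages follow O, putting O no later than position 3. That position is achievable by scheduling everything else first.

3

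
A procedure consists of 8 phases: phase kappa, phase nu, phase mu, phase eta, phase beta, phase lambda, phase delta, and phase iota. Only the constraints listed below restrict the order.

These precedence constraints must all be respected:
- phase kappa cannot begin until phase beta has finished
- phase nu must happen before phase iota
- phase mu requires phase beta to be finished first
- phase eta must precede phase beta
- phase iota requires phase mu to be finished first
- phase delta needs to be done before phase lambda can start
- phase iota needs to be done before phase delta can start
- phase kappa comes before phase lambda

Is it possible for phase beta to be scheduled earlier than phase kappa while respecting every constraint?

Yes

Every valid ordering already has phase beta before phase kappa (the constraints require it), so in particular at least one does.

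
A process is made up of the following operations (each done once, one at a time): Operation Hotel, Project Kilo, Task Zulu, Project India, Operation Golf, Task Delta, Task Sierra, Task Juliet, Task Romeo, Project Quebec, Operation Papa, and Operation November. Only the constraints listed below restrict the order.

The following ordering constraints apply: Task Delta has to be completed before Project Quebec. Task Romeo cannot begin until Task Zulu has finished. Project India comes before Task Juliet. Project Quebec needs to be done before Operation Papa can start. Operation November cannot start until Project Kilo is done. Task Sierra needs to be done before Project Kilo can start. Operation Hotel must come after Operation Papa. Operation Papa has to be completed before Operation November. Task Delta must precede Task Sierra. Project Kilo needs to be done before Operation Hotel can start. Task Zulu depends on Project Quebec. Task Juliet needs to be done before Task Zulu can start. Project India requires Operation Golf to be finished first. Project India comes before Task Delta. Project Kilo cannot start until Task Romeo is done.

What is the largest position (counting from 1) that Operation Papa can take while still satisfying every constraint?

10

Every operation that must follow Operation Papa has to come after it. Tracing all chains starting from Operation Papa, those operations are: Operation Hotel, Operation November — 2 in total.
So at least 2 operations follow Operation Papa, putting Operation Papa no later than position 10. That position is achievable by scheduling everything else first.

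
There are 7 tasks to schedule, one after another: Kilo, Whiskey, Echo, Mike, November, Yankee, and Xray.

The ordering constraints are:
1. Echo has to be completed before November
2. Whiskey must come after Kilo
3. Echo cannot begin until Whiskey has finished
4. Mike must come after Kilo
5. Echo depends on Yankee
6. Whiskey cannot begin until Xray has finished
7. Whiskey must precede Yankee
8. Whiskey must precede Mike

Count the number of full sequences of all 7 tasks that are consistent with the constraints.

8

2 tasks have no prerequisites (Kilo, Xray), so any of them could come first.
Systematically extending each partial ordering one task at a time and counting, there are 8 complete orderings.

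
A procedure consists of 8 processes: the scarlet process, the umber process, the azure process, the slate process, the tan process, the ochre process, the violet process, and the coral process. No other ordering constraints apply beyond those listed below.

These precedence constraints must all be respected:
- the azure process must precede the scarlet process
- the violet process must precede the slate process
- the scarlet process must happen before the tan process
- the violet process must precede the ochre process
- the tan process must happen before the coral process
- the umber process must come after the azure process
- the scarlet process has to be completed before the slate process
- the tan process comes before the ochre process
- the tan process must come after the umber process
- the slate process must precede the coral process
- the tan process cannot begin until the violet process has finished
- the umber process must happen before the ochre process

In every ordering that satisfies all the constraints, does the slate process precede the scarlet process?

The constraints actually force the scarlet process before the slate process (via the scarlet process → the slate process), not the other way around.
So the slate process never precedes the scarlet process.

No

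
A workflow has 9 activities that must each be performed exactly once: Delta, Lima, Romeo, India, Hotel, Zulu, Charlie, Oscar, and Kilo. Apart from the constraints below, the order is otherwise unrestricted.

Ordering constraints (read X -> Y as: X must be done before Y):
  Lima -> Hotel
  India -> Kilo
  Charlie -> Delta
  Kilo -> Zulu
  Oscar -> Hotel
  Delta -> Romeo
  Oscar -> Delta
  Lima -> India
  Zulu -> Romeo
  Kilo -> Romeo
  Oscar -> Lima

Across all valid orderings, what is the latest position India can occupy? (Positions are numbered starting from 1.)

Following every chain forward from India, the activities that must come later are Romeo, Zulu, Kilo — 3 of them.
With 3 mandatory successors out of 9 activities total, the latest slot for India is 9−3 = 6, and it's reachable by doing all non-successors before India.

6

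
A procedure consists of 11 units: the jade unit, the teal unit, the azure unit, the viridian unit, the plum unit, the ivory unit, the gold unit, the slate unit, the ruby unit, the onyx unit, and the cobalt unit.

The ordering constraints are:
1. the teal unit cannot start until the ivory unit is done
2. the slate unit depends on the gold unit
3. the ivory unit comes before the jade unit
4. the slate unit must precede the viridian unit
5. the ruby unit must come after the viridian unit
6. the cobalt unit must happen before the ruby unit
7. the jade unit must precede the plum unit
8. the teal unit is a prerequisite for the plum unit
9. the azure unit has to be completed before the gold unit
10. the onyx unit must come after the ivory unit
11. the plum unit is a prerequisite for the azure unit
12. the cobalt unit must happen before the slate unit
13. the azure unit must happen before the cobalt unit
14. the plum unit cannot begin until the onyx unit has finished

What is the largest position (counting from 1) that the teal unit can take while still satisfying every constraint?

4

Every unit that must follow the teal unit has to come after it. Tracing all chains starting from the teal unit, those units are: the azure unit, the viridian unit, the plum unit, the gold unit, the slate unit, the ruby unit, the cobalt unit — 7 in total.
So at least 7 units follow the teal unit, putting the teal unit no later than position 4. That position is achievable by scheduling everything else first.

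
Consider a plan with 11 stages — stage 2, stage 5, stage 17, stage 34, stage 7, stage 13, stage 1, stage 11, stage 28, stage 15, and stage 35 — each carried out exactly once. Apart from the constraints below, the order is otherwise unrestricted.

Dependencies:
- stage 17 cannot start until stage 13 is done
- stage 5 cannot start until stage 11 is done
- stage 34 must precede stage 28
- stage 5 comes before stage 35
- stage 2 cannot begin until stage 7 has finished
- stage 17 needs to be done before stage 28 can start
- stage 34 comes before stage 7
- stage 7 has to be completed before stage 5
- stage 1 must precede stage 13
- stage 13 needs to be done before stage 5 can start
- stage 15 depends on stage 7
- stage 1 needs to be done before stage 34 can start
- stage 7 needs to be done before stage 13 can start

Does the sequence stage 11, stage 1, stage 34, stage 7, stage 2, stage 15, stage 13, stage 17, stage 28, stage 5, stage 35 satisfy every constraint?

Checking each listed constraint against this order: for instance, stage 11 is in position 1 and stage 5 in position 10, so that constraint holds — and the remaining constraints check out the same way.

Yes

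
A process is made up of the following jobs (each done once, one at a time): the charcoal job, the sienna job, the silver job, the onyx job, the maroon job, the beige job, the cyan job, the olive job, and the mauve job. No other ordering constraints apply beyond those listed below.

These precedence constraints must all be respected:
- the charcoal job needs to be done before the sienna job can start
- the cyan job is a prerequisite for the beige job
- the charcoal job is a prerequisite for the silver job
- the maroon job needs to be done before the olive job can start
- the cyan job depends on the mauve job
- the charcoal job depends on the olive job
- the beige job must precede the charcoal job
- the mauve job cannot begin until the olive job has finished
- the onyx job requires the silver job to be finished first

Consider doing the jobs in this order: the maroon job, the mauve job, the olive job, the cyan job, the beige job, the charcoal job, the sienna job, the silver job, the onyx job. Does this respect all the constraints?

No

Here the olive job comes after the mauve job.
But one of the constraints requires the olive job before the mauve job, so this ordering violates it.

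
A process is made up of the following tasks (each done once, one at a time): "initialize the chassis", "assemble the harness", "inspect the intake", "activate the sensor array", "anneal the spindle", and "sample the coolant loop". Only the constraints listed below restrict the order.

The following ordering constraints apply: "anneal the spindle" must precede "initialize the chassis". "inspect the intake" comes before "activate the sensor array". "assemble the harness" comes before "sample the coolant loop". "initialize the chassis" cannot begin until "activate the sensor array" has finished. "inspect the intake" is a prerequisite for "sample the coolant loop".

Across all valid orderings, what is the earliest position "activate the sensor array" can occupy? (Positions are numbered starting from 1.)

The only task forced before "activate the sensor array" (directly or transitively) is "inspect the intake".
So at minimum 1 task comes before "activate the sensor array", putting "activate the sensor array" no earlier than position 2. That position is achievable by scheduling exactly that predecessor first.

2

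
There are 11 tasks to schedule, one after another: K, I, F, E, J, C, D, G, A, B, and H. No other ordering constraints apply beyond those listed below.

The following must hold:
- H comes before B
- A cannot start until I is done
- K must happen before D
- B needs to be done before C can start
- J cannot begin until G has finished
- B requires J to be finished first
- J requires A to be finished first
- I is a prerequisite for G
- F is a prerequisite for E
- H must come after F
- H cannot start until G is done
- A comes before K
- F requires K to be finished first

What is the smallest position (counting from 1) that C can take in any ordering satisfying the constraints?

Working backwards through the constraints from C, its full set of required predecessors is K, I, F, J, G, A, B, H — 8 of them.
With 8 mandatory predecessors, the earliest C can sit is position 8+1 = 9, and placing just those 8 first achieves it.

9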